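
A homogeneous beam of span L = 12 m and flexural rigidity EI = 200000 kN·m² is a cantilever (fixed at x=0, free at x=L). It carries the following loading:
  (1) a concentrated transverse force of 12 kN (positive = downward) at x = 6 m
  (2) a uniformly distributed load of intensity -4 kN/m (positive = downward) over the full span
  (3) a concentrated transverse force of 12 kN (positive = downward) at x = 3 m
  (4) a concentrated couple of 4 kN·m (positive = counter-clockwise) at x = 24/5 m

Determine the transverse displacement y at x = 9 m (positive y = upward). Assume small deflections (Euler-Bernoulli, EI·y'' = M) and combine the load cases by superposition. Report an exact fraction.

Load 1 — point force P=12 kN at a=6 m (b=L-a=6):
  y_1 = -Pa²(3x-a)/(6EI)  [x>a] = -12·6²·(3·9-6)/(6·200000) = -189/25000 m
Load 2 — uniform load w=-4 kN/m over full span:
  y_2 = -wx²(x²-4Lx+6L²)/(24EI) = -(-4)·9²·(9²-4·12·9+6·12²)/(24·200000) = 13851/400000 m
Load 3 — point force P=12 kN at a=3 m (b=L-a=9):
  y_3 = -Pa²(3x-a)/(6EI)  [x>a] = -12·3²·(3·9-3)/(6·200000) = -27/12500 m
Load 4 — applied couple M₀=4 kN·m at a=24/5 m (b=L-a=36/5):
  y_4 = M₀a(2x-a)/(2EI)  [x>a] = 4·(24/5)·(2·9-(24/5))/(2·200000) = 99/156250 m
Superposition: y = Σ y_i = 255411/10000000 m ≈ 0.025541 m

y(9) = 255411/10000000 m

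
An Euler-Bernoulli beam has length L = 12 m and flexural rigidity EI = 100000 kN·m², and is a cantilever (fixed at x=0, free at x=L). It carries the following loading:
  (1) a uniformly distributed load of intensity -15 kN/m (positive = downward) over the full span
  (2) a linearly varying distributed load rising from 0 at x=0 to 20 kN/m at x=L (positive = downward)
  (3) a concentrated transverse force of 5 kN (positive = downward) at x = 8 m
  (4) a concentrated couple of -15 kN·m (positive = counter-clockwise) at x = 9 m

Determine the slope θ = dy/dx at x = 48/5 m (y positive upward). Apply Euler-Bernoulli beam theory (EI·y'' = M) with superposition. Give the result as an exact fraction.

Load 1 — uniform load w=-15 kN/m over full span:
  θ_1 = -wx(x²-3Lx+3L²)/(6EI) = -(-15)·(48/5)·((48/5)²-3·12·(48/5)+3·12²)/(6·100000) = 3348/78125 rad
Load 2 — triangular load w₀=20 kN/m (0→w₀ over full span):
  θ_2 = (w₀Lx²/4-w₀L²x/3-w₀x⁴/(24L))/EI = (20·12·(48/5)²/4-20·12²·(48/5)/3-20·(48/5)⁴/(24·12))/100000 = -16704/390625 rad
Load 3 — point force P=5 kN at a=8 m (b=L-a=4):
  θ_3 = -Pa²/(2EI)  [x>a] = -5·8²/(2·100000) = -1/625 rad
Load 4 — applied couple M₀=-15 kN·m at a=9 m (b=L-a=3):
  θ_4 = M₀a/EI  [x>a] = (-15)·9/100000 = -27/20000 rad
Superposition: θ = Σ θ_i = -35723/12500000 rad ≈ -0.002858 rad

θ(48/5) = -35723/12500000 rad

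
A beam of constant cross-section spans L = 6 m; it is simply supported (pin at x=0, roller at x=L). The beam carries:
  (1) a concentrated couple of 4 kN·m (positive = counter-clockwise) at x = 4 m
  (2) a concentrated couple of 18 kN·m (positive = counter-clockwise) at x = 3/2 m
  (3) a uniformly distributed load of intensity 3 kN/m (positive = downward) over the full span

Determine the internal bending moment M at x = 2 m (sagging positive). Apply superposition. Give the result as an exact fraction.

Load 1 — applied couple M₀=4 kN·m at a=4 m (b=L-a=2):
  M_1 = M₀x/L  [x≤a] = 4·2/6 = 4/3 kN·m
Load 2 — applied couple M₀=18 kN·m at a=3/2 m (b=L-a=9/2):
  M_2 = M₀x/L - M₀  [x>a] = 18·2/6 - 18 = -12 kN·m
Load 3 — uniform load w=3 kN/m over full span:
  M_3 = wx(L-x)/2 = 3·2·(6-2)/2 = 12 kN·m
Superposition: M = Σ M_i = 4/3 kN·m ≈ 1.333333 kN·m

M(2) = 4/3 kN·m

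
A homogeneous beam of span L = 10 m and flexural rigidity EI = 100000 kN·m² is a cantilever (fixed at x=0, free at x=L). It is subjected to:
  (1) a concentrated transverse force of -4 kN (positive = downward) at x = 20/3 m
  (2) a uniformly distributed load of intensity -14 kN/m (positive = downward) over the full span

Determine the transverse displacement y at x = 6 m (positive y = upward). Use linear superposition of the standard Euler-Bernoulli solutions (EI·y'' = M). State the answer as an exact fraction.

y(6) = 2163/25000 m

Load 1 — point force P=-4 kN at a=20/3 m (b=L-a=10/3):
  y_1 = -Px²(3a-x)/(6EI)  [x≤a] = -(-4)·6²·(3·(20/3)-6)/(6·100000) = 21/6250 m
Load 2 — uniform load w=-14 kN/m over full span:
  y_2 = -wx²(x²-4Lx+6L²)/(24EI) = -(-14)·6²·(6²-4·10·6+6·10²)/(24·100000) = 2079/25000 m
Superposition: y = Σ y_i = 2163/25000 m ≈ 0.086520 m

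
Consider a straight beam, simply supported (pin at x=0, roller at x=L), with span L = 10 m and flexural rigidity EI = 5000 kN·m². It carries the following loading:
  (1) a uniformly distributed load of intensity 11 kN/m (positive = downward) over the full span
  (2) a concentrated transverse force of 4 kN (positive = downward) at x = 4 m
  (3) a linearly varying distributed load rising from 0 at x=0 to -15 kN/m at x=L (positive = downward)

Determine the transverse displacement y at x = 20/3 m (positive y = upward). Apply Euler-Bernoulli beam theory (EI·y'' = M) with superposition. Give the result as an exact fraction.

y(20/3) = -4406/50625 m

Load 1 — uniform load w=11 kN/m over full span:
  y_1 = -wx(L³-2Lx²+x³)/(24EI) = -11·(20/3)·(10³-2·10·(20/3)²+(20/3)³)/(24·5000) = -121/486 m
Load 2 — point force P=4 kN at a=4 m (b=L-a=6):
  y_2 = -Pa(L-x)(2Lx-a²-x²)/(6LEI)  [x>a] = -4·4·(10-(20/3))·(2·10·(20/3)-4²-(20/3)²)/(6·10·5000) = -656/50625 m
Load 3 — triangular load w₀=-15 kN/m (0→w₀ over full span):
  y_3 = -w₀x(7L⁴-10L²x²+3x⁴)/(360LEI) = -(-15)·(20/3)·(7·10⁴-10·10²·(20/3)²+3·(20/3)⁴)/(360·10·5000) = 85/486 m
Superposition: y = Σ y_i = -4406/50625 m ≈ -0.087032 m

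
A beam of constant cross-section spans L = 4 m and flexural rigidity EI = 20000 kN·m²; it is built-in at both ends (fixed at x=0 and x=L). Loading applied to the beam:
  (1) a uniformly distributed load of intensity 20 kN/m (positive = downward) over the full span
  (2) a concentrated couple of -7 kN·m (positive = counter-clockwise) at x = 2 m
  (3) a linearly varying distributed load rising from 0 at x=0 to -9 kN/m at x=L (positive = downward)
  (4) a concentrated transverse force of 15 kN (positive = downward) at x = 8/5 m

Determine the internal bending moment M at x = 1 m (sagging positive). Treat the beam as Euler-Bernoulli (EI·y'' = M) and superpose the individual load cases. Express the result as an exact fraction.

Load 1 — uniform load w=20 kN/m over full span:
  M_1 = wLx/2 - wL²/12 - wx²/2 = 20·4·1/2 - 20·4²/12 - 20·1²/2 = 10/3 kN·m
Load 2 — applied couple M₀=-7 kN·m at a=2 m (b=L-a=2):
  M_2 = R_Ax - M_A  [x≤a] with R_A=-21/8, M_A=-7/4 = (-21/8)·1 - (-7/4) = -7/8 kN·m
Load 3 — triangular load w₀=-9 kN/m (0→w₀ over full span):
  M_3 = 3w₀Lx/20 - w₀L²/30 - w₀x³/(6L) = 3·(-9)·4·1/20 - (-9)·4²/30 - (-9)·1³/(6·4) = -9/40 kN·m
Load 4 — point force P=15 kN at a=8/5 m (b=L-a=12/5):
  M_4 = Pb²(3a+b)x/L³ - Pab²/L²  [x≤a] = 15·(12/5)²·(3·(8/5)+(12/5))·1/4³ - 15·(8/5)·(12/5)²/4² = 27/25 kN·m
Superposition: M = Σ M_i = 497/150 kN·m ≈ 3.313333 kN·m

M(1) = 497/150 kN·m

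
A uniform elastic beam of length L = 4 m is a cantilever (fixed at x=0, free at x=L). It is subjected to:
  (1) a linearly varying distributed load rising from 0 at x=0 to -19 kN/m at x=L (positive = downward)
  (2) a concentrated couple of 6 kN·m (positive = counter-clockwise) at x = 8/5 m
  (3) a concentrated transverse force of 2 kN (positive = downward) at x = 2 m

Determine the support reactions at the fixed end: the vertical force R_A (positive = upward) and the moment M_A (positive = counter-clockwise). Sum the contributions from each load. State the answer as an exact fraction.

R_A = -36 kN, M_A = -310/3 kN·m

Load 1 — triangular load w₀=-19 kN/m (0→w₀ over full span):
  R_A = w₀L/2 = (-19)·4/2 = -38 kN
  M_A = w₀L²/3 = (-19)·4²/3 = -304/3 kN·m
Load 2 — applied couple M₀=6 kN·m at a=8/5 m (b=L-a=12/5):
  R_A = 0 kN
  M_A = -M₀ = -6 kN·m
Load 3 — point force P=2 kN at a=2 m (b=L-a=2):
  R_A = P = 2 kN
  M_A = Pa = 2·2 = 4 kN·m
Superposition: R_A = -36 kN, M_A = -310/3 kN·m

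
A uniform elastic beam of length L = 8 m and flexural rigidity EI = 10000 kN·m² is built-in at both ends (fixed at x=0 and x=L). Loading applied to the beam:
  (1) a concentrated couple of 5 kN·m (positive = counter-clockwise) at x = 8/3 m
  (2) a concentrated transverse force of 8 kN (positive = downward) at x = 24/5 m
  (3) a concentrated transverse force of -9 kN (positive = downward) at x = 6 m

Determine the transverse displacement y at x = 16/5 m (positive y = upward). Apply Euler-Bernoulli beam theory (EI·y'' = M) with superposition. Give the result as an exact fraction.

y(16/5) = -7729/29296875 m

Load 1 — applied couple M₀=5 kN·m at a=8/3 m (b=L-a=16/3):
  y_1 = (R_Ax³/6 - M_Ax²/2 - M₀(x-a)²/2)/EI  [x>a] with R_A=5/6, M_A=0 = ((5/6)·(16/5)³/6 - 0·(16/5)²/2 - 5·((16/5)-(8/3))²/2)/10000 = 6/15625 m
Load 2 — point force P=8 kN at a=24/5 m (b=L-a=16/5):
  y_2 = -Pb²x²(3aL-(3a+b)x)/(6L³EI)  [x≤a] = -8·(16/5)²·(16/5)²·(3·(24/5)·8-(3·(24/5)+(16/5))·(16/5))/(6·8³·10000) = -47104/29296875 m
Load 3 — point force P=-9 kN at a=6 m (b=L-a=2):
  y_3 = -Pb²x²(3aL-(3a+b)x)/(6L³EI)  [x≤a] = -(-9)·2²·(16/5)²·(3·6·8-(3·6+2)·(16/5))/(6·8³·10000) = 3/3125 m
Superposition: y = Σ y_i = -7729/29296875 m ≈ -0.000264 m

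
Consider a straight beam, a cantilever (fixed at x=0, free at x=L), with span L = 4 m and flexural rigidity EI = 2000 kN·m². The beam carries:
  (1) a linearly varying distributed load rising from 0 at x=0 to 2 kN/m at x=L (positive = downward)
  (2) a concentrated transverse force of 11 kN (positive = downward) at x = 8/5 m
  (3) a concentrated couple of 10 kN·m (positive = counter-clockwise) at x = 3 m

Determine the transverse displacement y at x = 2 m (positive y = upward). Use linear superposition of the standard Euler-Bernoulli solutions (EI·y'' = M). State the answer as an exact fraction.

y(2) = -1049/125000 m

Load 1 — triangular load w₀=2 kN/m (0→w₀ over full span):
  y_1 = (w₀Lx³/12-w₀L²x²/6-w₀x⁵/(120L))/EI = (2·4·2³/12-2·4²·2²/6-2·2⁵/(120·4))/2000 = -121/15000 m
Load 2 — point force P=11 kN at a=8/5 m (b=L-a=12/5):
  y_2 = -Pa²(3x-a)/(6EI)  [x>a] = -11·(8/5)²·(3·2-(8/5))/(6·2000) = -484/46875 m
Load 3 — applied couple M₀=10 kN·m at a=3 m (b=L-a=1):
  y_3 = M₀x²/(2EI)  [x≤a] = 10·2²/(2·2000) = 1/100 m
Superposition: y = Σ y_i = -1049/125000 m ≈ -0.008392 m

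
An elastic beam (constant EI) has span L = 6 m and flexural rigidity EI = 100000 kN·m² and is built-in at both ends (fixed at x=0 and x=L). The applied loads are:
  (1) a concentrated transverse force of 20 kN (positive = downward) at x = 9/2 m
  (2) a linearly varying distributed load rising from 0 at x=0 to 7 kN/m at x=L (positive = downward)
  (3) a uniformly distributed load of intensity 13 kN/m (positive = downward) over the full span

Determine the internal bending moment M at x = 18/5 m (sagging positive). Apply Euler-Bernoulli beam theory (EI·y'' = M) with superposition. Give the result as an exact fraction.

Load 1 — point force P=20 kN at a=9/2 m (b=L-a=3/2):
  M_1 = Pb²(3a+b)x/L³ - Pab²/L²  [x≤a] = 20·(3/2)²·(3·(9/2)+(3/2))·(18/5)/6³ - 20·(9/2)·(3/2)²/6² = 45/8 kN·m
Load 2 — triangular load w₀=7 kN/m (0→w₀ over full span):
  M_2 = 3w₀Lx/20 - w₀L²/30 - w₀x³/(6L) = 3·7·6·(18/5)/20 - 7·6²/30 - 7·(18/5)³/(6·6) = 651/125 kN·m
Load 3 — uniform load w=13 kN/m over full span:
  M_3 = wLx/2 - wL²/12 - wx²/2 = 13·6·(18/5)/2 - 13·6²/12 - 13·(18/5)²/2 = 429/25 kN·m
Superposition: M = Σ M_i = 27993/1000 kN·m ≈ 27.993000 kN·m

M(18/5) = 27993/1000 kN·m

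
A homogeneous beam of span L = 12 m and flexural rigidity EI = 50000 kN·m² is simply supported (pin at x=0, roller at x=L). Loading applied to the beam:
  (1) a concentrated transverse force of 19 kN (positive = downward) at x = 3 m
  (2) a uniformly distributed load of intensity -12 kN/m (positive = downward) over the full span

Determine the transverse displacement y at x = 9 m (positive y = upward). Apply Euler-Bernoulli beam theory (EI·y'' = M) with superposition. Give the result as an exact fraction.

y(9) = 8037/200000 m

Load 1 — point force P=19 kN at a=3 m (b=L-a=9):
  y_1 = -Pa(L-x)(2Lx-a²-x²)/(6LEI)  [x>a] = -19·3·(12-9)·(2·12·9-3²-9²)/(6·12·50000) = -1197/200000 m
Load 2 — uniform load w=-12 kN/m over full span:
  y_2 = -wx(L³-2Lx²+x³)/(24EI) = -(-12)·9·(12³-2·12·9²+9³)/(24·50000) = 4617/100000 m
Superposition: y = Σ y_i = 8037/200000 m ≈ 0.040185 m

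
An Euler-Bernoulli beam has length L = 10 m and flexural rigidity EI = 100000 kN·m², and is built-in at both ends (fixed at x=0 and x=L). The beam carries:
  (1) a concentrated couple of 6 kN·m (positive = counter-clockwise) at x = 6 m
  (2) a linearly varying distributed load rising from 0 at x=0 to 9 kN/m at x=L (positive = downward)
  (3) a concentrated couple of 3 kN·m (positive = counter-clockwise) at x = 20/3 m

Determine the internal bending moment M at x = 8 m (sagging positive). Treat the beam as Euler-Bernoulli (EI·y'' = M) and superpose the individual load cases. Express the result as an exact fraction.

M(8) = -76/125 kN·m

Load 1 — applied couple M₀=6 kN·m at a=6 m (b=L-a=4):
  M_1 = R_Ax - M_A - M₀  [x>a] with R_A=108/125, M_A=48/25 = (108/125)·8 - (48/25) - 6 = -126/125 kN·m
Load 2 — triangular load w₀=9 kN/m (0→w₀ over full span):
  M_2 = 3w₀Lx/20 - w₀L²/30 - w₀x³/(6L) = 3·9·10·8/20 - 9·10²/30 - 9·8³/(6·10) = 6/5 kN·m
Load 3 — applied couple M₀=3 kN·m at a=20/3 m (b=L-a=10/3):
  M_3 = R_Ax - M_A - M₀  [x>a] with R_A=2/5, M_A=1 = (2/5)·8 - 1 - 3 = -4/5 kN·m
Superposition: M = Σ M_i = -76/125 kN·m ≈ -0.608000 kN·m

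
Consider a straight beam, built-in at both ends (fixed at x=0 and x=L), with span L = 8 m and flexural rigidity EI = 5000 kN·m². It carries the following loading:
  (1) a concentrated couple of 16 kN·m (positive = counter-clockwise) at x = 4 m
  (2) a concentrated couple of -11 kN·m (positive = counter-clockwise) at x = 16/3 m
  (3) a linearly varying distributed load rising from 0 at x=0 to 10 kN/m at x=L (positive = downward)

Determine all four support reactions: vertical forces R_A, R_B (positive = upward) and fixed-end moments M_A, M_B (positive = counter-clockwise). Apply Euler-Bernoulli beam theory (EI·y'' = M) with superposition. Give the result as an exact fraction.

Load 1 — applied couple M₀=16 kN·m at a=4 m (b=L-a=4):
  R_A = 6M₀ab/L³ = 6·16·4·4/8³ = 3 kN
  M_A = M₀b(2a-b)/L² = 16·4·(2·4-4)/8² = 4 kN·m
  R_B = -6M₀ab/L³ = -6·16·4·4/8³ = -3 kN
  M_B = M₀a(2b-a)/L² = 16·4·(2·4-4)/8² = 4 kN·m
Load 2 — applied couple M₀=-11 kN·m at a=16/3 m (b=L-a=8/3):
  R_A = 6M₀ab/L³ = 6·(-11)·(16/3)·(8/3)/8³ = -11/6 kN
  M_A = M₀b(2a-b)/L² = (-11)·(8/3)·(2·(16/3)-(8/3))/8² = -11/3 kN·m
  R_B = -6M₀ab/L³ = -6·(-11)·(16/3)·(8/3)/8³ = 11/6 kN
  M_B = M₀a(2b-a)/L² = (-11)·(16/3)·(2·(8/3)-(16/3))/8² = 0 kN·m
Load 3 — triangular load w₀=10 kN/m (0→w₀ over full span):
  R_A = 3w₀L/20 = 3·10·8/20 = 12 kN
  M_A = w₀L²/30 = 10·8²/30 = 64/3 kN·m
  R_B = 7w₀L/20 = 7·10·8/20 = 28 kN
  M_B = -w₀L²/20 = -10·8²/20 = -32 kN·m
Superposition: R_A = 79/6 kN, M_A = 65/3 kN·m, R_B = 161/6 kN, M_B = -28 kN·m

R_A = 79/6 kN, M_A = 65/3 kN·m, R_B = 161/6 kN, M_B = -28 kN·m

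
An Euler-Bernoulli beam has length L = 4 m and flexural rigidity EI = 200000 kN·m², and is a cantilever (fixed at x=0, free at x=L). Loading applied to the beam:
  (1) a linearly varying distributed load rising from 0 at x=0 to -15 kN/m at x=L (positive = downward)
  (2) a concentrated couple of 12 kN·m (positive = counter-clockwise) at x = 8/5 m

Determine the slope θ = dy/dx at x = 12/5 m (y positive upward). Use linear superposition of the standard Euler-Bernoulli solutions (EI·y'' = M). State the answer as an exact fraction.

Load 1 — triangular load w₀=-15 kN/m (0→w₀ over full span):
  θ_1 = (w₀Lx²/4-w₀L²x/3-w₀x⁴/(24L))/EI = ((-15)·4·(12/5)²/4-(-15)·4²·(12/5)/3-(-15)·(12/5)⁴/(24·4))/200000 = 1731/3125000 rad
Load 2 — applied couple M₀=12 kN·m at a=8/5 m (b=L-a=12/5):
  θ_2 = M₀a/EI  [x>a] = 12·(8/5)/200000 = 3/31250 rad
Superposition: θ = Σ θ_i = 2031/3125000 rad ≈ 0.000650 rad

θ(12/5) = 2031/3125000 rad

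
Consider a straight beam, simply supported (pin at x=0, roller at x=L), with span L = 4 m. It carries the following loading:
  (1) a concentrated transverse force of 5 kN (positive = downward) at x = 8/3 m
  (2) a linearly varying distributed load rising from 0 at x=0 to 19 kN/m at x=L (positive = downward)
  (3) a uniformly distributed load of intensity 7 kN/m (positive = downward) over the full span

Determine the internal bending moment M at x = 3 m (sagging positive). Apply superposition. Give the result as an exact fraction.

M(3) = 731/24 kN·m

Load 1 — point force P=5 kN at a=8/3 m (b=L-a=4/3):
  M_1 = Pa(L-x)/L  [x>a] = 5·(8/3)·(4-3)/4 = 10/3 kN·m
Load 2 — triangular load w₀=19 kN/m (0→w₀ over full span):
  M_2 = w₀Lx/6 - w₀x³/(6L) = 19·4·3/6 - 19·3³/(6·4) = 133/8 kN·m
Load 3 — uniform load w=7 kN/m over full span:
  M_3 = wx(L-x)/2 = 7·3·(4-3)/2 = 21/2 kN·m
Superposition: M = Σ M_i = 731/24 kN·m ≈ 30.458333 kN·m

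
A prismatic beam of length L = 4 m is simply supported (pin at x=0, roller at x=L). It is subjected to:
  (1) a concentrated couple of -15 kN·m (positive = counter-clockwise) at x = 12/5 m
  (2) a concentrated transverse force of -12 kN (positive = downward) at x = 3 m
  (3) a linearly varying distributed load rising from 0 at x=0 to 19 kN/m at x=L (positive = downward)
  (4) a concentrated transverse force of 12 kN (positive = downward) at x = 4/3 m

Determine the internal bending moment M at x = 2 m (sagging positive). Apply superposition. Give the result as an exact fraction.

M(2) = 27/2 kN·m

Load 1 — applied couple M₀=-15 kN·m at a=12/5 m (b=L-a=8/5):
  M_1 = M₀x/L  [x≤a] = (-15)·2/4 = -15/2 kN·m
Load 2 — point force P=-12 kN at a=3 m (b=L-a=1):
  M_2 = Pbx/L  [x≤a] = (-12)·1·2/4 = -6 kN·m
Load 3 — triangular load w₀=19 kN/m (0→w₀ over full span):
  M_3 = w₀Lx/6 - w₀x³/(6L) = 19·4·2/6 - 19·2³/(6·4) = 19 kN·m
Load 4 — point force P=12 kN at a=4/3 m (b=L-a=8/3):
  M_4 = Pa(L-x)/L  [x>a] = 12·(4/3)·(4-2)/4 = 8 kN·m
Superposition: M = Σ M_i = 27/2 kN·m ≈ 13.500000 kN·m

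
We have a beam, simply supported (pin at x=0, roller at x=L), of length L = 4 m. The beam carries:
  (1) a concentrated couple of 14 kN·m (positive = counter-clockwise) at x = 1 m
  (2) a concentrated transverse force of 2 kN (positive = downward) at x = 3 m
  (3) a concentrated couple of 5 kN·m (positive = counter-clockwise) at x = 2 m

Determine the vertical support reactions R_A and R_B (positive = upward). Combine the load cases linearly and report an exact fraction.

Load 1 — applied couple M₀=14 kN·m at a=1 m (b=L-a=3):
  R_A = M₀/L = 14/4 = 7/2 kN
  R_B = -M₀/L = -14/4 = -7/2 kN
Load 2 — point force P=2 kN at a=3 m (b=L-a=1):
  R_A = Pb/L = 2·1/4 = 1/2 kN
  R_B = Pa/L = 2·3/4 = 3/2 kN
Load 3 — applied couple M₀=5 kN·m at a=2 m (b=L-a=2):
  R_A = M₀/L = 5/4 kN
  R_B = -M₀/L = -5/4 kN
Superposition: R_A = 21/4 kN, R_B = -13/4 kN

R_A = 21/4 kN, R_B = -13/4 kN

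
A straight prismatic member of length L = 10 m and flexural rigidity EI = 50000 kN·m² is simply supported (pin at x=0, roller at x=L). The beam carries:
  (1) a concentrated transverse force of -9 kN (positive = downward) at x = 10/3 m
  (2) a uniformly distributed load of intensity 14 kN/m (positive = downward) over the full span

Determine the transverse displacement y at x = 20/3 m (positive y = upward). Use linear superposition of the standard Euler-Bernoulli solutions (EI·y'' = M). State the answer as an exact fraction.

y(20/3) = -707/24300 m

Load 1 — point force P=-9 kN at a=10/3 m (b=L-a=20/3):
  y_1 = -Pa(L-x)(2Lx-a²-x²)/(6LEI)  [x>a] = -(-9)·(10/3)·(10-(20/3))·(2·10·(20/3)-(10/3)²-(20/3)²)/(6·10·50000) = 7/2700 m
Load 2 — uniform load w=14 kN/m over full span:
  y_2 = -wx(L³-2Lx²+x³)/(24EI) = -14·(20/3)·(10³-2·10·(20/3)²+(20/3)³)/(24·50000) = -77/2430 m
Superposition: y = Σ y_i = -707/24300 m ≈ -0.029095 m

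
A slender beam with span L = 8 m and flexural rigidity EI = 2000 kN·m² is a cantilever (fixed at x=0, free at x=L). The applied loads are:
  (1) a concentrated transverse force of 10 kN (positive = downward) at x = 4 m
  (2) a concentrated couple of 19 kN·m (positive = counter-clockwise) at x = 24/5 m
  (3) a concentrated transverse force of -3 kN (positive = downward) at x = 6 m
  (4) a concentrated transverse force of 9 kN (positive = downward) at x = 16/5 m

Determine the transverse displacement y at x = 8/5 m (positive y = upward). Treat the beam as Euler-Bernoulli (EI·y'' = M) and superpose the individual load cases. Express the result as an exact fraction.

y(8/5) = -698/46875 m

Load 1 — point force P=10 kN at a=4 m (b=L-a=4):
  y_1 = -Px²(3a-x)/(6EI)  [x≤a] = -10·(8/5)²·(3·4-(8/5))/(6·2000) = -208/9375 m
Load 2 — applied couple M₀=19 kN·m at a=24/5 m (b=L-a=16/5):
  y_2 = M₀x²/(2EI)  [x≤a] = 19·(8/5)²/(2·2000) = 38/3125 m
Load 3 — point force P=-3 kN at a=6 m (b=L-a=2):
  y_3 = -Px²(3a-x)/(6EI)  [x≤a] = -(-3)·(8/5)²·(3·6-(8/5))/(6·2000) = 164/15625 m
Load 4 — point force P=9 kN at a=16/5 m (b=L-a=24/5):
  y_4 = -Px²(3a-x)/(6EI)  [x≤a] = -9·(8/5)²·(3·(16/5)-(8/5))/(6·2000) = -48/3125 m
Superposition: y = Σ y_i = -698/46875 m ≈ -0.014891 m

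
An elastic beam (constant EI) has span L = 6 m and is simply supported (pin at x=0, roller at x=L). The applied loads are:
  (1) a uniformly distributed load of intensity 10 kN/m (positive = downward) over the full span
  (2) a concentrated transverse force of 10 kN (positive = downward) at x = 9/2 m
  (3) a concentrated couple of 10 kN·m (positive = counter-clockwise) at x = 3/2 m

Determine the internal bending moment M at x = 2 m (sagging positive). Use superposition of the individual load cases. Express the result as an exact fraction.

M(2) = 115/3 kN·m

Load 1 — uniform load w=10 kN/m over full span:
  M_1 = wx(L-x)/2 = 10·2·(6-2)/2 = 40 kN·m
Load 2 — point force P=10 kN at a=9/2 m (b=L-a=3/2):
  M_2 = Pbx/L  [x≤a] = 10·(3/2)·2/6 = 5 kN·m
Load 3 — applied couple M₀=10 kN·m at a=3/2 m (b=L-a=9/2):
  M_3 = M₀x/L - M₀  [x>a] = 10·2/6 - 10 = -20/3 kN·m
Superposition: M = Σ M_i = 115/3 kN·m ≈ 38.333333 kN·m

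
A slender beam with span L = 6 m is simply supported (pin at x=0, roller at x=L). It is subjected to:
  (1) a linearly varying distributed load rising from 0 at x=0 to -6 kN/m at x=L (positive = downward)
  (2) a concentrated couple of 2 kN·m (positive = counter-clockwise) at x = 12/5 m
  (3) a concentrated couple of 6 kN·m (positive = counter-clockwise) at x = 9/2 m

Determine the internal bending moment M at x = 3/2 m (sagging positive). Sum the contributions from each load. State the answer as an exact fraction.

Load 1 — triangular load w₀=-6 kN/m (0→w₀ over full span):
  M_1 = w₀Lx/6 - w₀x³/(6L) = (-6)·6·(3/2)/6 - (-6)·(3/2)³/(6·6) = -135/16 kN·m
Load 2 — applied couple M₀=2 kN·m at a=12/5 m (b=L-a=18/5):
  M_2 = M₀x/L  [x≤a] = 2·(3/2)/6 = 1/2 kN·m
Load 3 — applied couple M₀=6 kN·m at a=9/2 m (b=L-a=3/2):
  M_3 = M₀x/L  [x≤a] = 6·(3/2)/6 = 3/2 kN·m
Superposition: M = Σ M_i = -103/16 kN·m ≈ -6.437500 kN·m

M(3/2) = -103/16 kN·m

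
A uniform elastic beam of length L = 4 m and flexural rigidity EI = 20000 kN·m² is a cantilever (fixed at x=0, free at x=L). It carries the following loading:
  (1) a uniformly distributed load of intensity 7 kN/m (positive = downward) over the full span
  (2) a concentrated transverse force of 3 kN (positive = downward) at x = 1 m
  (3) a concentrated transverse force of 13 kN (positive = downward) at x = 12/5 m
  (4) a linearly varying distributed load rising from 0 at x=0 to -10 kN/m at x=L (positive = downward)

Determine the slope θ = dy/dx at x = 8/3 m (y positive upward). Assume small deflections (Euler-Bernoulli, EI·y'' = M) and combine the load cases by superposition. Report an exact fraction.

Load 1 — uniform load w=7 kN/m over full span:
  θ_1 = -wx(x²-3Lx+3L²)/(6EI) = -7·(8/3)·((8/3)²-3·4·(8/3)+3·4²)/(6·20000) = -182/50625 rad
Load 2 — point force P=3 kN at a=1 m (b=L-a=3):
  θ_2 = -Pa²/(2EI)  [x>a] = -3·1²/(2·20000) = -3/40000 rad
Load 3 — point force P=13 kN at a=12/5 m (b=L-a=8/5):
  θ_3 = -Pa²/(2EI)  [x>a] = -13·(12/5)²/(2·20000) = -117/62500 rad
Load 4 — triangular load w₀=-10 kN/m (0→w₀ over full span):
  θ_4 = (w₀Lx²/4-w₀L²x/3-w₀x⁴/(24L))/EI = ((-10)·4·(8/3)²/4-(-10)·4²·(8/3)/3-(-10)·(8/3)⁴/(24·4))/20000 = 116/30375 rad
Superposition: θ = Σ θ_i = -418721/243000000 rad ≈ -0.001723 rad

θ(8/3) = -418721/243000000 rad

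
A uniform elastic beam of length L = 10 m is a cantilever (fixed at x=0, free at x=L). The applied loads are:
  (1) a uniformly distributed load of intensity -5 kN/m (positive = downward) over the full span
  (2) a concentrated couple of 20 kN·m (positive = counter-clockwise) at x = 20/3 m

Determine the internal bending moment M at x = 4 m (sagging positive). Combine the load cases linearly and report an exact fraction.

Load 1 — uniform load w=-5 kN/m over full span:
  M_1 = -w(L-x)²/2 = -(-5)·(10-4)²/2 = 90 kN·m
Load 2 — applied couple M₀=20 kN·m at a=20/3 m (b=L-a=10/3):
  M_2 = M₀  [x≤a] = 20 = 20 kN·m
Superposition: M = Σ M_i = 110 kN·m ≈ 110.000000 kN·m

M(4) = 110 kN·m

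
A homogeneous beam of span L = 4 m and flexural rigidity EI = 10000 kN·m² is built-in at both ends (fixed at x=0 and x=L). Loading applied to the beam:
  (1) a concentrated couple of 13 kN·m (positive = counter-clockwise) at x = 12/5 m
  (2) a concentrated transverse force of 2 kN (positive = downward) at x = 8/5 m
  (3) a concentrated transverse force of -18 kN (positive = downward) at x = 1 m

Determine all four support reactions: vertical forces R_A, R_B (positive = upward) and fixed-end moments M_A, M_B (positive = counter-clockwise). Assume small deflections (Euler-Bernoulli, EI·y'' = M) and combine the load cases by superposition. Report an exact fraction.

Load 1 — applied couple M₀=13 kN·m at a=12/5 m (b=L-a=8/5):
  R_A = 6M₀ab/L³ = 6·13·(12/5)·(8/5)/4³ = 117/25 kN
  M_A = M₀b(2a-b)/L² = 13·(8/5)·(2·(12/5)-(8/5))/4² = 104/25 kN·m
  R_B = -6M₀ab/L³ = -6·13·(12/5)·(8/5)/4³ = -117/25 kN
  M_B = M₀a(2b-a)/L² = 13·(12/5)·(2·(8/5)-(12/5))/4² = 39/25 kN·m
Load 2 — point force P=2 kN at a=8/5 m (b=L-a=12/5):
  R_A = Pb²(3a+b)/L³ = 2·(12/5)²·(3·(8/5)+(12/5))/4³ = 162/125 kN
  M_A = Pab²/L² = 2·(8/5)·(12/5)²/4² = 144/125 kN·m
  R_B = Pa²(a+3b)/L³ = 2·(8/5)²·((8/5)+3·(12/5))/4³ = 88/125 kN
  M_B = -Pa²b/L² = -2·(8/5)²·(12/5)/4² = -96/125 kN·m
Load 3 — point force P=-18 kN at a=1 m (b=L-a=3):
  R_A = Pb²(3a+b)/L³ = (-18)·3²·(3·1+3)/4³ = -243/16 kN
  M_A = Pab²/L² = (-18)·1·3²/4² = -81/8 kN·m
  R_B = Pa²(a+3b)/L³ = (-18)·1²·(1+3·3)/4³ = -45/16 kN
  M_B = -Pa²b/L² = -(-18)·1²·3/4² = 27/8 kN·m
Superposition: R_A = -18423/2000 kN, M_A = -4813/1000 kN·m, R_B = -13577/2000 kN, M_B = 4167/1000 kN·m

R_A = -18423/2000 kN, M_A = -4813/1000 kN·m, R_B = -13577/2000 kN, M_B = 4167/1000 kN·m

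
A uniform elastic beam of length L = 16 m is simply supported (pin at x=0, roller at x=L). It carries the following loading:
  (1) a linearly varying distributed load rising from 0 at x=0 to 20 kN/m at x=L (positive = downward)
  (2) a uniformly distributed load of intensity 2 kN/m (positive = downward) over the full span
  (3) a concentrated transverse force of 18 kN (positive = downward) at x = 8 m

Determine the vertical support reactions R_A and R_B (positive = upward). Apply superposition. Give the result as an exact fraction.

Load 1 — triangular load w₀=20 kN/m (0→w₀ over full span):
  R_A = w₀L/6 = 20·16/6 = 160/3 kN
  R_B = w₀L/3 = 20·16/3 = 320/3 kN
Load 2 — uniform load w=2 kN/m over full span:
  R_A = wL/2 = 2·16/2 = 16 kN
  R_B = wL/2 = 2·16/2 = 16 kN
Load 3 — point force P=18 kN at a=8 m (b=L-a=8):
  R_A = Pb/L = 18·8/16 = 9 kN
  R_B = Pa/L = 18·8/16 = 9 kN
Superposition: R_A = 235/3 kN, R_B = 395/3 kN

R_A = 235/3 kN, R_B = 395/3 kN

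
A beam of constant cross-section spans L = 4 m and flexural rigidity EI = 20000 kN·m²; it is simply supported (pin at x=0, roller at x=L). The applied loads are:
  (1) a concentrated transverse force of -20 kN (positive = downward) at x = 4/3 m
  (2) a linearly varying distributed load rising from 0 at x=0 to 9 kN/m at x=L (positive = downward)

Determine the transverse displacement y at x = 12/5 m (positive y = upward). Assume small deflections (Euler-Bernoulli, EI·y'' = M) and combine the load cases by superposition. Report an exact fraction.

y(12/5) = 244576/791015625 m

Load 1 — point force P=-20 kN at a=4/3 m (b=L-a=8/3):
  y_1 = -Pa(L-x)(2Lx-a²-x²)/(6LEI)  [x>a] = -(-20)·(4/3)·(4-(12/5))·(2·4·(12/5)-(4/3)²-(12/5)²)/(6·4·20000) = 1312/1265625 m
Load 2 — triangular load w₀=9 kN/m (0→w₀ over full span):
  y_2 = -w₀x(7L⁴-10L²x²+3x⁴)/(360LEI) = -9·(12/5)·(7·4⁴-10·4²·(12/5)²+3·(12/5)⁴)/(360·4·20000) = -7104/9765625 m
Superposition: y = Σ y_i = 244576/791015625 m ≈ 0.000309 m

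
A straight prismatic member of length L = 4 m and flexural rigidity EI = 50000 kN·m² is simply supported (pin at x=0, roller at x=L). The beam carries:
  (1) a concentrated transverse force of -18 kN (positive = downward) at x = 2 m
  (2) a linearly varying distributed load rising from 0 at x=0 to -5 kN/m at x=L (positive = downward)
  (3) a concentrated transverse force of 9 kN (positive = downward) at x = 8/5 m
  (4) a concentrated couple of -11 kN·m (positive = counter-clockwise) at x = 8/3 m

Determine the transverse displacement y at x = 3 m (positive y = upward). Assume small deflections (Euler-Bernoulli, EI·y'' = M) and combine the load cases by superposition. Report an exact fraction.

y(3) = 652921/1800000000 m

Load 1 — point force P=-18 kN at a=2 m (b=L-a=2):
  y_1 = -Pa(L-x)(2Lx-a²-x²)/(6LEI)  [x>a] = -(-18)·2·(4-3)·(2·4·3-2²-3²)/(6·4·50000) = 33/100000 m
Load 2 — triangular load w₀=-5 kN/m (0→w₀ over full span):
  y_2 = -w₀x(7L⁴-10L²x²+3x⁴)/(360LEI) = -(-5)·3·(7·4⁴-10·4²·3²+3·3⁴)/(360·4·50000) = 119/960000 m
Load 3 — point force P=9 kN at a=8/5 m (b=L-a=12/5):
  y_3 = -Pa(L-x)(2Lx-a²-x²)/(6LEI)  [x>a] = -9·(8/5)·(4-3)·(2·4·3-(8/5)²-3²)/(6·4·50000) = -933/6250000 m
Load 4 — applied couple M₀=-11 kN·m at a=8/3 m (b=L-a=4/3):
  y_4 = (M₀x³/(6L)-M₀(x-a)²/2+C₁x)/EI  [x>a] with C₁=M₀(3b²-L²)/(6L)=44/9 = ((-11)·3³/(6·4)-(-11)·(3-(8/3))²/2+(44/9)·3)/50000 = 209/3600000 m
Superposition: y = Σ y_i = 652921/1800000000 m ≈ 0.000363 m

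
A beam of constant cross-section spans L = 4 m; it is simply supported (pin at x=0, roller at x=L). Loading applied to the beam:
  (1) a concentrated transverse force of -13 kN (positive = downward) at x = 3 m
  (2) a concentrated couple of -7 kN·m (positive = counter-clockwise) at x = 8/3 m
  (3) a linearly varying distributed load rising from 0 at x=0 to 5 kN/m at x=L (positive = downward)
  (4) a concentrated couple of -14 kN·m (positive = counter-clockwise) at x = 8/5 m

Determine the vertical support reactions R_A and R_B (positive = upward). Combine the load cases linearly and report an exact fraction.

R_A = -31/6 kN, R_B = 13/6 kN

Load 1 — point force P=-13 kN at a=3 m (b=L-a=1):
  R_A = Pb/L = (-13)·1/4 = -13/4 kN
  R_B = Pa/L = (-13)·3/4 = -39/4 kN
Load 2 — applied couple M₀=-7 kN·m at a=8/3 m (b=L-a=4/3):
  R_A = M₀/L = (-7)/4 = -7/4 kN
  R_B = -M₀/L = -(-7)/4 = 7/4 kN
Load 3 — triangular load w₀=5 kN/m (0→w₀ over full span):
  R_A = w₀L/6 = 5·4/6 = 10/3 kN
  R_B = w₀L/3 = 5·4/3 = 20/3 kN
Load 4 — applied couple M₀=-14 kN·m at a=8/5 m (b=L-a=12/5):
  R_A = M₀/L = (-14)/4 = -7/2 kN
  R_B = -M₀/L = -(-14)/4 = 7/2 kN
Superposition: R_A = -31/6 kN, R_B = 13/6 kN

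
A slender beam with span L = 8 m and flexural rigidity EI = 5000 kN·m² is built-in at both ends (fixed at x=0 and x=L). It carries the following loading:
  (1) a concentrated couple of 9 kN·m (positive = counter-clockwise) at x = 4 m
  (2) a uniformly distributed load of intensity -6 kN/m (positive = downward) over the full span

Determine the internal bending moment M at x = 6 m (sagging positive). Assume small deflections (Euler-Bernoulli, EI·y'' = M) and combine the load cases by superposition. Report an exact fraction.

M(6) = -41/8 kN·m

Load 1 — applied couple M₀=9 kN·m at a=4 m (b=L-a=4):
  M_1 = R_Ax - M_A - M₀  [x>a] with R_A=27/16, M_A=9/4 = (27/16)·6 - (9/4) - 9 = -9/8 kN·m
Load 2 — uniform load w=-6 kN/m over full span:
  M_2 = wLx/2 - wL²/12 - wx²/2 = (-6)·8·6/2 - (-6)·8²/12 - (-6)·6²/2 = -4 kN·m
Superposition: M = Σ M_i = -41/8 kN·m ≈ -5.125000 kN·m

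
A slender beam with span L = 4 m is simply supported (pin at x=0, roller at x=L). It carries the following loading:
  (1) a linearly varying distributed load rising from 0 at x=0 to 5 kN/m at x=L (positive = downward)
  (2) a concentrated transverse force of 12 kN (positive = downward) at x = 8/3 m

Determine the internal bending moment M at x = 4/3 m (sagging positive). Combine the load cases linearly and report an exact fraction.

Load 1 — triangular load w₀=5 kN/m (0→w₀ over full span):
  M_1 = w₀Lx/6 - w₀x³/(6L) = 5·4·(4/3)/6 - 5·(4/3)³/(6·4) = 320/81 kN·m
Load 2 — point force P=12 kN at a=8/3 m (b=L-a=4/3):
  M_2 = Pbx/L  [x≤a] = 12·(4/3)·(4/3)/4 = 16/3 kN·m
Superposition: M = Σ M_i = 752/81 kN·m ≈ 9.283951 kN·m

M(4/3) = 752/81 kN·m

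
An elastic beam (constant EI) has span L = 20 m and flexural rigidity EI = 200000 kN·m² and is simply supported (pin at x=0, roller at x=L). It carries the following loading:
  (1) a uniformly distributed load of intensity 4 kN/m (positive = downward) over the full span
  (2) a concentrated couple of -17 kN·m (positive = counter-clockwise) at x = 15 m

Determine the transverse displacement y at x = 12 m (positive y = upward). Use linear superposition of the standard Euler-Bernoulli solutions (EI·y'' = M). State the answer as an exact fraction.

Load 1 — uniform load w=4 kN/m over full span:
  y_1 = -wx(L³-2Lx²+x³)/(24EI) = -4·12·(20³-2·20·12²+12³)/(24·200000) = -124/3125 m
Load 2 — applied couple M₀=-17 kN·m at a=15 m (b=L-a=5):
  y_2 = (M₀x³/(6L)+C₁x)/EI  [x≤a] with C₁=M₀(3b²-L²)/(6L)=1105/24 = ((-17)·12³/(6·20)+(1105/24)·12)/200000 = 3077/2000000 m
Superposition: y = Σ y_i = -76283/2000000 m ≈ -0.038142 m

y(12) = -76283/2000000 m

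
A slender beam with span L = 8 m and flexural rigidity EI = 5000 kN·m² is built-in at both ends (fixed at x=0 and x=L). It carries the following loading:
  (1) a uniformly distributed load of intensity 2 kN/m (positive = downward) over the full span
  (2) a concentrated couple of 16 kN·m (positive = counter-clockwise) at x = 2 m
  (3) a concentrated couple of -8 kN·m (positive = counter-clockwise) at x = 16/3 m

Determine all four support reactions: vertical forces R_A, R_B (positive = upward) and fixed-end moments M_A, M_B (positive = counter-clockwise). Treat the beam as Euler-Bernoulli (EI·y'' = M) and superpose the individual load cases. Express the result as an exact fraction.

R_A = 107/12 kN, M_A = 5 kN·m, R_B = 85/12 kN, M_B = -17/3 kN·m

Load 1 — uniform load w=2 kN/m over full span:
  R_A = wL/2 = 2·8/2 = 8 kN
  M_A = wL²/12 = 2·8²/12 = 32/3 kN·m
  R_B = wL/2 = 2·8/2 = 8 kN
  M_B = -wL²/12 = -2·8²/12 = -32/3 kN·m
Load 2 — applied couple M₀=16 kN·m at a=2 m (b=L-a=6):
  R_A = 6M₀ab/L³ = 6·16·2·6/8³ = 9/4 kN
  M_A = M₀b(2a-b)/L² = 16·6·(2·2-6)/8² = -3 kN·m
  R_B = -6M₀ab/L³ = -6·16·2·6/8³ = -9/4 kN
  M_B = M₀a(2b-a)/L² = 16·2·(2·6-2)/8² = 5 kN·m
Load 3 — applied couple M₀=-8 kN·m at a=16/3 m (b=L-a=8/3):
  R_A = 6M₀ab/L³ = 6·(-8)·(16/3)·(8/3)/8³ = -4/3 kN
  M_A = M₀b(2a-b)/L² = (-8)·(8/3)·(2·(16/3)-(8/3))/8² = -8/3 kN·m
  R_B = -6M₀ab/L³ = -6·(-8)·(16/3)·(8/3)/8³ = 4/3 kN
  M_B = M₀a(2b-a)/L² = (-8)·(16/3)·(2·(8/3)-(16/3))/8² = 0 kN·m
Superposition: R_A = 107/12 kN, M_A = 5 kN·m, R_B = 85/12 kN, M_B = -17/3 kN·m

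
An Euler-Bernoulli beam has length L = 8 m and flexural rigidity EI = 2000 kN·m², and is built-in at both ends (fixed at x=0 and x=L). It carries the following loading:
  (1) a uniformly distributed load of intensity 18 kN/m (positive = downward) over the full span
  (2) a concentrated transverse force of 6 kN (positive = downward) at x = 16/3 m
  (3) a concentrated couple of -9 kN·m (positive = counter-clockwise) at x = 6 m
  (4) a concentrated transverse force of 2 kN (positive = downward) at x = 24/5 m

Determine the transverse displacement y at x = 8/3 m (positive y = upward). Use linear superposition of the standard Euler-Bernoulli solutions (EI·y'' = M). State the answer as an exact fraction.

Load 1 — uniform load w=18 kN/m over full span:
  y_1 = -wx²(L-x)²/(24EI) = -18·(8/3)²·(8-(8/3))²/(24·2000) = -256/3375 m
Load 2 — point force P=6 kN at a=16/3 m (b=L-a=8/3):
  y_2 = -Pb²x²(3aL-(3a+b)x)/(6L³EI)  [x≤a] = -6·(8/3)²·(8/3)²·(3·(16/3)·8-(3·(16/3)+(8/3))·(8/3))/(6·8³·2000) = -352/91125 m
Load 3 — applied couple M₀=-9 kN·m at a=6 m (b=L-a=2):
  y_3 = (R_Ax³/6 - M_Ax²/2)/EI  [x≤a] with R_A=-81/64, M_A=-45/16 = ((-81/64)·(8/3)³/6 - (-45/16)·(8/3)²/2)/2000 = 3/1000 m
Load 4 — point force P=2 kN at a=24/5 m (b=L-a=16/5):
  y_4 = -Pb²x²(3aL-(3a+b)x)/(6L³EI)  [x≤a] = -2·(16/5)²·(8/3)²·(3·(24/5)·8-(3·(24/5)+(16/5))·(8/3))/(6·8³·2000) = -2048/1265625 m
Superposition: y = Σ y_i = -7138081/91125000 m ≈ -0.078333 m

y(8/3) = -7138081/91125000 m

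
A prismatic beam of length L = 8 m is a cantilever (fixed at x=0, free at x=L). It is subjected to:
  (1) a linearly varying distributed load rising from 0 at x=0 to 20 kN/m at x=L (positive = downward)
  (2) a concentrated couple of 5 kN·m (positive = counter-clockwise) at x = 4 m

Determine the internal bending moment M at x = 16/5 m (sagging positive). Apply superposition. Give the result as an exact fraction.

M(16/5) = -4483/25 kN·m

Load 1 — triangular load w₀=20 kN/m (0→w₀ over full span):
  M_1 = w₀Lx/2 - w₀L²/3 - w₀x³/(6L) = 20·8·(16/5)/2 - 20·8²/3 - 20·(16/5)³/(6·8) = -4608/25 kN·m
Load 2 — applied couple M₀=5 kN·m at a=4 m (b=L-a=4):
  M_2 = M₀  [x≤a] = 5 = 5 kN·m
Superposition: M = Σ M_i = -4483/25 kN·m ≈ -179.320000 kN·m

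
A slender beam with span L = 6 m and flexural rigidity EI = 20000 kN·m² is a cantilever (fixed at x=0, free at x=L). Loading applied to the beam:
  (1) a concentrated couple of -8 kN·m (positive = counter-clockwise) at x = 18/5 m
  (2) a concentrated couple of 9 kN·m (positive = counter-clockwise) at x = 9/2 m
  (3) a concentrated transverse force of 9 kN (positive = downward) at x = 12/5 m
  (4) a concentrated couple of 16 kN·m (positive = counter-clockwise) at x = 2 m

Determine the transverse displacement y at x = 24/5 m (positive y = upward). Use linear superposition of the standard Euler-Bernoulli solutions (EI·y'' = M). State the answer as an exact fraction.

Load 1 — applied couple M₀=-8 kN·m at a=18/5 m (b=L-a=12/5):
  y_1 = M₀a(2x-a)/(2EI)  [x>a] = (-8)·(18/5)·(2·(24/5)-(18/5))/(2·20000) = -27/6250 m
Load 2 — applied couple M₀=9 kN·m at a=9/2 m (b=L-a=3/2):
  y_2 = M₀a(2x-a)/(2EI)  [x>a] = 9·(9/2)·(2·(24/5)-(9/2))/(2·20000) = 4131/800000 m
Load 3 — point force P=9 kN at a=12/5 m (b=L-a=18/5):
  y_3 = -Pa²(3x-a)/(6EI)  [x>a] = -9·(12/5)²·(3·(24/5)-(12/5))/(6·20000) = -81/15625 m
Load 4 — applied couple M₀=16 kN·m at a=2 m (b=L-a=4):
  y_4 = M₀a(2x-a)/(2EI)  [x>a] = 16·2·(2·(24/5)-2)/(2·20000) = 19/3125 m
Superposition: y = Σ y_i = 6959/4000000 m ≈ 0.001740 m

y(24/5) = 6959/4000000 m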